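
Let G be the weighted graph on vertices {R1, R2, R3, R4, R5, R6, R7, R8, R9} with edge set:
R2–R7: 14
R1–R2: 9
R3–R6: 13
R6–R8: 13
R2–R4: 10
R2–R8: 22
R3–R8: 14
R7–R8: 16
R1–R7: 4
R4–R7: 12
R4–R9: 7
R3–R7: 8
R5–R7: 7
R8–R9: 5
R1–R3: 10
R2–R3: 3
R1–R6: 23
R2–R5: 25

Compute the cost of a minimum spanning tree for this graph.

57

Kruskal's algorithm — process edges by increasing weight (ties by edge label):
R2–R3 (3): add — endpoints in different components.
R1–R7 (4): add — endpoints in different components.
R8–R9 (5): add — endpoints in different components.
R4–R9 (7): add — endpoints in different components.
R5–R7 (7): add — endpoints in different components.
R3–R7 (8): add — endpoints in different components.
R1–R2 (9): skip — R1 and R2 already connected.
R1–R3 (10): skip — R1 and R3 already connected.
R2–R4 (10): add — endpoints in different components.
R4–R7 (12): skip — R4 and R7 already connected.
R3–R6 (13): add — endpoints in different components.
MST edges: R2–R3, R1–R7, R8–R9, R4–R9, R5–R7, R3–R7, R2–R4, R3–R6; total weight 3+4+5+7+7+8+10+13 = 57.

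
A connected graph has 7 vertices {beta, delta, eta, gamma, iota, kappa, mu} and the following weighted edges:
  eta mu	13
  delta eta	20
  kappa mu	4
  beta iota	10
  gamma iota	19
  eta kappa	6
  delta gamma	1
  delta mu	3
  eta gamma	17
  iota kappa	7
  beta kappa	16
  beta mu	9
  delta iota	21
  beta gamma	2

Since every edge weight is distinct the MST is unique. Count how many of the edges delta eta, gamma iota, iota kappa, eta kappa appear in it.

2

Kruskal: consider edges lightest-first.
delta gamma (1): add — endpoints in different components.
beta gamma (2): add — endpoints in different components.
delta mu (3): add — endpoints in different components.
kappa mu (4): add — endpoints in different components.
eta kappa (6): add — endpoints in different components.
iota kappa (7): add — endpoints in different components.
MST edge set: {delta gamma, beta gamma, delta mu, kappa mu, eta kappa, iota kappa}.
Of the listed edges, {iota kappa, eta kappa} are in the MST → 2.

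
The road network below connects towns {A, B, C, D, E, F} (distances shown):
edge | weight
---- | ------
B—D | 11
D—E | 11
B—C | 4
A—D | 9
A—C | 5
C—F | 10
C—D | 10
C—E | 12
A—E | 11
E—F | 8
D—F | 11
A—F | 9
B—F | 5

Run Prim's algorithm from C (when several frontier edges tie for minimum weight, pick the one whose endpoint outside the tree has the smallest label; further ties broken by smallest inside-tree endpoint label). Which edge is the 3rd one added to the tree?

Prim, starting at C.
Step 1: frontier [B—C 4, A—C 5, C—D 10, C—F 10, C—E 12] → take B—C (4); add B.
Step 2: frontier [B—F 5, B—D 11, A—C 5, C—D 10, C—F 10, C—E 12] → take A—C (5); add A.
Step 3: frontier [A—D 9, A—F 9, A—E 11, B—F 5, B—D 11, C—D 10, C—F 10, C—E 12] → take B—F (5); add F.
Step 4: frontier [A—D 9, A—E 11, B—D 11, C—D 10, C—E 12, E—F 8, D—F 11] → take E—F (8); add E.
Step 5: frontier [A—D 9, B—D 11, C—D 10, D—E 11, D—F 11] → take A—D (9); add D.
The 3rd edge added is B—F.

B-F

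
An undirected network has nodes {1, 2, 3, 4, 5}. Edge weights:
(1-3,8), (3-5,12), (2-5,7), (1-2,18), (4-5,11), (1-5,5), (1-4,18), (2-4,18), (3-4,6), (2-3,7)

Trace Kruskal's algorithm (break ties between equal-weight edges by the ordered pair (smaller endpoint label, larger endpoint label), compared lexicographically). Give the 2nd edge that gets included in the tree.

Kruskal: consider edges lightest-first.
1-5 (5): add — endpoints in different components.
3-4 (6): add — endpoints in different components.
2-3 (7): add — endpoints in different components.
2-5 (7): add — endpoints in different components.
The 2nd edge added is 3-4.

3-4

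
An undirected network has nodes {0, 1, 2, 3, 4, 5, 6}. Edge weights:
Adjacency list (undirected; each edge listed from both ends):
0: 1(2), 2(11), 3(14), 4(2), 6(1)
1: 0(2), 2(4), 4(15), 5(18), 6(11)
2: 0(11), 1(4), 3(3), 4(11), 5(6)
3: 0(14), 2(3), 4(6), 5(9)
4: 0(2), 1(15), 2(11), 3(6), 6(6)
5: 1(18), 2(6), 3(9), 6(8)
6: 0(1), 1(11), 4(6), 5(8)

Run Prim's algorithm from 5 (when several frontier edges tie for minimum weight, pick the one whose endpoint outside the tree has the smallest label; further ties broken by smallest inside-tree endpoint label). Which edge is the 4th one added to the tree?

Grow the tree from 5 using Prim:
Step 1: cheapest edge leaving the tree is 2 5 (6); add 2.
Step 2: cheapest edge leaving the tree is 2 3 (3); add 3.
Step 3: cheapest edge leaving the tree is 1 2 (4); add 1.
Step 4: cheapest edge leaving the tree is 0 1 (2); add 0.
Step 5: cheapest edge leaving the tree is 0 6 (1); add 6.
Step 6: cheapest edge leaving the tree is 0 4 (2); add 4.
The 4th edge added is 0 1.

0-1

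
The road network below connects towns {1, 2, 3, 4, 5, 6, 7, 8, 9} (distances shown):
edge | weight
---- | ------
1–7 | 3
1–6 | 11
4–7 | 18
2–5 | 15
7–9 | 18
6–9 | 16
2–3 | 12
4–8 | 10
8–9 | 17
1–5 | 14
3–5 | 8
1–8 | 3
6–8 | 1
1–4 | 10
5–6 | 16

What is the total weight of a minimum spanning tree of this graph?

Sort edges by weight, then run Kruskal:
6–8 (1): add — endpoints in different components.
1–7 (3): add — endpoints in different components.
1–8 (3): add — endpoints in different components.
3–5 (8): add — endpoints in different components.
1–4 (10): add — endpoints in different components.
4–8 (10): skip — 4 and 8 already connected.
1–6 (11): skip — 1 and 6 already connected.
2–3 (12): add — endpoints in different components.
1–5 (14): add — endpoints in different components.
2–5 (15): skip — 2 and 5 already connected.
5–6 (16): skip — 5 and 6 already connected.
6–9 (16): add — endpoints in different components.
MST edges: 6–8, 1–7, 1–8, 3–5, 1–4, 2–3, 1–5, 6–9; total weight 1+3+3+8+10+12+14+16 = 67.

67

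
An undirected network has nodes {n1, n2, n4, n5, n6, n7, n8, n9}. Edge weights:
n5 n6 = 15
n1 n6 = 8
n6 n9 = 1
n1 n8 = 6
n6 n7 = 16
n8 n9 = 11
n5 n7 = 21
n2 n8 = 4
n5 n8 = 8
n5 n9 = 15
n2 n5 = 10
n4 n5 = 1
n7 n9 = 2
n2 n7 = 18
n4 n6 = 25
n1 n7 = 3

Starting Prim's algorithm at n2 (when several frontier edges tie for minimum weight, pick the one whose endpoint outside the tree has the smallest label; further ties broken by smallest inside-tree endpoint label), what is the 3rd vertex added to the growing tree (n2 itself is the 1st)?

n1

Prim, starting at n2.
Step 1: cheapest edge leaving the tree is n2 n8 (4); add n8.
Step 2: cheapest edge leaving the tree is n1 n8 (6); add n1.
Step 3: cheapest edge leaving the tree is n1 n7 (3); add n7.
Step 4: cheapest edge leaving the tree is n7 n9 (2); add n9.
Step 5: cheapest edge leaving the tree is n6 n9 (1); add n6.
Step 6: cheapest edge leaving the tree is n5 n8 (8); add n5.
Step 7: cheapest edge leaving the tree is n4 n5 (1); add n4.
Vertex order: n2, n8, n1, n7, n9, n6, n5, n4. The 3rd vertex is n1.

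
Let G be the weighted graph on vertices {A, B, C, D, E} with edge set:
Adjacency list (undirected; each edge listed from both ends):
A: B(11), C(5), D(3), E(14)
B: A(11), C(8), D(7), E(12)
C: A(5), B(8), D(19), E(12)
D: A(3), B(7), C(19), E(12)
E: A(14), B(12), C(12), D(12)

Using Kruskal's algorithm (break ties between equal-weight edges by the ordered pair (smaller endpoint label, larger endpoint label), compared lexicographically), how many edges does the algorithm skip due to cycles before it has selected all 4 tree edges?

Kruskal's algorithm — process edges by increasing weight (ties by edge label):
A-D (3): add. Components now {A,D} {B} {C} {E}
A-C (5): add. Components now {A,C,D} {B} {E}
B-D (7): add. Components now {A,B,C,D} {E}
B-C (8): skip — B and C already connected.
A-B (11): skip — A and B already connected.
B-E (12): add. Components now {A,B,C,D,E}
Edges rejected before the tree was complete: 2.

2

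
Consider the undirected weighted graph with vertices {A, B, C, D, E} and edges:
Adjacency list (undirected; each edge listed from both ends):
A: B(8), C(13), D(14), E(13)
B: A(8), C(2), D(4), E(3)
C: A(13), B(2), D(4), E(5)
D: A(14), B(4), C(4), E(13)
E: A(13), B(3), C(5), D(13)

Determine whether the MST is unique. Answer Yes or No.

Kruskal's algorithm — process edges by increasing weight (ties by edge label):
B—C (2): add. Components now {A} {B,C} {D} {E}
B—E (3): add. Components now {A} {B,C,E} {D}
B—D (4): add. Components now {A} {B,C,D,E}
C—D (4): skip — C and D already connected.
C—E (5): skip — C and E already connected.
A—B (8): add. Components now {A,B,C,D,E}
Non-tree edge C—D has weight 4, equal to the heaviest edge on its tree cycle — swapping gives another MST of the same weight. Not unique.

No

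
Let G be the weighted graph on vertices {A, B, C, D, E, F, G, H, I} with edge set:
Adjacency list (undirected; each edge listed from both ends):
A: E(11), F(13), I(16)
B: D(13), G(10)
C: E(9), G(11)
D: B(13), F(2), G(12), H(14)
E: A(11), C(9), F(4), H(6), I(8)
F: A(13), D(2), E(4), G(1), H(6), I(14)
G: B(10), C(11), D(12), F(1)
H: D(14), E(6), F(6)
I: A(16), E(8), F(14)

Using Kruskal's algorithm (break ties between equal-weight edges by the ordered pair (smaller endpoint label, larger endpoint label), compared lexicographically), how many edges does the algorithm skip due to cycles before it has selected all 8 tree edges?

1

Kruskal's algorithm — process edges by increasing weight (ties by edge label):
F–G (1): add — endpoints in different components.
D–F (2): add — endpoints in different components.
E–F (4): add — endpoints in different components.
E–H (6): add — endpoints in different components.
F–H (6): skip — F and H already connected.
E–I (8): add — endpoints in different components.
C–E (9): add — endpoints in different components.
B–G (10): add — endpoints in different components.
A–E (11): add — endpoints in different components.
Edges rejected before the tree was complete: 1.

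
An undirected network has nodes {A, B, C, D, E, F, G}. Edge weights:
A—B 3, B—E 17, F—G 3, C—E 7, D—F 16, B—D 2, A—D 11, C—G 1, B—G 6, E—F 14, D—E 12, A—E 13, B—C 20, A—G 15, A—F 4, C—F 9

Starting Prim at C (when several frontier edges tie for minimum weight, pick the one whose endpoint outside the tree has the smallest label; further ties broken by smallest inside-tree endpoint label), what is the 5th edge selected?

Prim's algorithm from C:
Step 1: cheapest edge leaving the tree is C—G (1); add G.
Step 2: cheapest edge leaving the tree is F—G (3); add F.
Step 3: cheapest edge leaving the tree is A—F (4); add A.
Step 4: cheapest edge leaving the tree is A—B (3); add B.
Step 5: cheapest edge leaving the tree is B—D (2); add D.
Step 6: cheapest edge leaving the tree is C—E (7); add E.
The 5th edge added is B—D.

B-D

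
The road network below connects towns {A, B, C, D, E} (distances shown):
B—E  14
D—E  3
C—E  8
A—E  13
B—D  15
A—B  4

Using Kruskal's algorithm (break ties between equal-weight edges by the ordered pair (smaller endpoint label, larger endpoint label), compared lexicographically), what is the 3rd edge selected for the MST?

Kruskal: consider edges lightest-first.
D—E (3): add. Components now {A} {B} {C} {D,E}
A—B (4): add. Components now {A,B} {C} {D,E}
C—E (8): add. Components now {A,B} {C,D,E}
A—E (13): add. Components now {A,B,C,D,E}
The 3rd edge added is C—E.

C-E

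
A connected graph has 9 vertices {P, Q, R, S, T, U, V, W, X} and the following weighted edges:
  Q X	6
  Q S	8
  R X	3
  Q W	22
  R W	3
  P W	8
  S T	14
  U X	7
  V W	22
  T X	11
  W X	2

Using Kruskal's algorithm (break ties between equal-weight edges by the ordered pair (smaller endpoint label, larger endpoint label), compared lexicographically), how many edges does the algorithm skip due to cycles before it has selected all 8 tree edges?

3

Sort edges by weight, then run Kruskal:
W X (2): add — endpoints in different components.
R W (3): add — endpoints in different components.
R X (3): skip — X and R already connected.
Q X (6): add — endpoints in different components.
U X (7): add — endpoints in different components.
P W (8): add — endpoints in different components.
Q S (8): add — endpoints in different components.
T X (11): add — endpoints in different components.
S T (14): skip — T and S already connected.
Q W (22): skip — W and Q already connected.
V W (22): add — endpoints in different components.
Edges rejected before the tree was complete: 3.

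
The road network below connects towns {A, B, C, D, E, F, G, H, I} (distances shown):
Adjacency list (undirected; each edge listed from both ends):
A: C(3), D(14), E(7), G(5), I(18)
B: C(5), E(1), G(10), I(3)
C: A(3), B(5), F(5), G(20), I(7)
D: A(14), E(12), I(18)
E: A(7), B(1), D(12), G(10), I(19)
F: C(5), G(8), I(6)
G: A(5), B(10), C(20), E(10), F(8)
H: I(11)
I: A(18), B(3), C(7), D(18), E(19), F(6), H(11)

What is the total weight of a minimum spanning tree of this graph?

Sort edges by weight, then run Kruskal:
B–E (1): add — endpoints in different components.
A–C (3): add — endpoints in different components.
B–I (3): add — endpoints in different components.
A–G (5): add — endpoints in different components.
B–C (5): add — endpoints in different components.
C–F (5): add — endpoints in different components.
F–I (6): skip — F and I already connected.
A–E (7): skip — A and E already connected.
C–I (7): skip — C and I already connected.
F–G (8): skip — F and G already connected.
B–G (10): skip — B and G already connected.
E–G (10): skip — E and G already connected.
H–I (11): add — endpoints in different components.
D–E (12): add — endpoints in different components.
MST edges: B–E, A–C, B–I, A–G, B–C, C–F, H–I, D–E; total weight 1+3+3+5+5+5+11+12 = 45.

45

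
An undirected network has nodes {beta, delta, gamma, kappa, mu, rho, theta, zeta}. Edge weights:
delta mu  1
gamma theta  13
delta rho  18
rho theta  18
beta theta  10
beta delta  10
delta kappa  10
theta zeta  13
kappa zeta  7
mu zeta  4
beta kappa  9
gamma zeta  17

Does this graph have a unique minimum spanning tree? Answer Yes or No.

Sort edges by weight, then run Kruskal:
delta mu (1): add — endpoints in different components.
mu zeta (4): add — endpoints in different components.
kappa zeta (7): add — endpoints in different components.
beta kappa (9): add — endpoints in different components.
beta delta (10): skip — delta and beta already connected.
beta theta (10): add — endpoints in different components.
delta kappa (10): skip — kappa and delta already connected.
gamma theta (13): add — endpoints in different components.
theta zeta (13): skip — theta and zeta already connected.
gamma zeta (17): skip — zeta and gamma already connected.
delta rho (18): add — endpoints in different components.
Non-tree edge rho theta has weight 18, equal to the heaviest edge on its tree cycle — swapping gives another MST of the same weight. Not unique.

No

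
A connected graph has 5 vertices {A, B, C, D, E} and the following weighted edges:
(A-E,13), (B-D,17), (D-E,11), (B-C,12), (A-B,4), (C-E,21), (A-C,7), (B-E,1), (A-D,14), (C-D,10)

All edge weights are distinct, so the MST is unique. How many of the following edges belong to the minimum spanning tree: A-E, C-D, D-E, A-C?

2

Sort edges by weight, then run Kruskal:
B-E (1): add. Components now {A} {B,E} {C} {D}
A-B (4): add. Components now {A,B,E} {C} {D}
A-C (7): add. Components now {A,B,C,E} {D}
C-D (10): add. Components now {A,B,C,D,E}
MST edge set: {B-E, A-B, A-C, C-D}.
Of the listed edges, {C-D, A-C} are in the MST → 2.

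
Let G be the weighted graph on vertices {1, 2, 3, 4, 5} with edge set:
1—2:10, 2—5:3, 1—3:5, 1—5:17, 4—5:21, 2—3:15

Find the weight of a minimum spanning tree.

Prim, starting at 4.
Step 1: cheapest edge leaving the tree is 4—5 (21); add 5.
Step 2: cheapest edge leaving the tree is 2—5 (3); add 2.
Step 3: cheapest edge leaving the tree is 1—2 (10); add 1.
Step 4: cheapest edge leaving the tree is 1—3 (5); add 3.
MST edges: 4—5, 2—5, 1—2, 1—3; total weight 21+3+10+5 = 39.

39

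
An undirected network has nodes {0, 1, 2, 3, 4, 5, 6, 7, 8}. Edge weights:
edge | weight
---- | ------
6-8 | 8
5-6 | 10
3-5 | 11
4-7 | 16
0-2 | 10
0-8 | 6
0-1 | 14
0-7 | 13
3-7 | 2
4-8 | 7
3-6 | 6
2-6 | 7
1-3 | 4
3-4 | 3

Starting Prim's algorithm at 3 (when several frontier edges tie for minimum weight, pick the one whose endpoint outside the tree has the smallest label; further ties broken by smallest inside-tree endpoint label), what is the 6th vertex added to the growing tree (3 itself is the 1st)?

2

Grow the tree from 3 using Prim:
Step 1: cheapest edge leaving the tree is 3-7 (2); add 7.
Step 2: cheapest edge leaving the tree is 3-4 (3); add 4.
Step 3: cheapest edge leaving the tree is 1-3 (4); add 1.
Step 4: cheapest edge leaving the tree is 3-6 (6); add 6.
Step 5: cheapest edge leaving the tree is 2-6 (7); add 2.
Step 6: cheapest edge leaving the tree is 4-8 (7); add 8.
Step 7: cheapest edge leaving the tree is 0-8 (6); add 0.
Step 8: cheapest edge leaving the tree is 5-6 (10); add 5.
Vertex order: 3, 7, 4, 1, 6, 2, 8, 0, 5. The 6th vertex is 2.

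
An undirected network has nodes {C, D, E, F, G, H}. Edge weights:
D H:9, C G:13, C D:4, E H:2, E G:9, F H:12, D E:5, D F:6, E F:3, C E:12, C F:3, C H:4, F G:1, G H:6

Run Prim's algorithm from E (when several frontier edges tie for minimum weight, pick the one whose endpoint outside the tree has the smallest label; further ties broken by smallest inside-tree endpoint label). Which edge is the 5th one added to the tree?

C-D

Prim, starting at E.
Step 1: cheapest edge leaving the tree is E H (2); add H.
Step 2: cheapest edge leaving the tree is E F (3); add F.
Step 3: cheapest edge leaving the tree is F G (1); add G.
Step 4: cheapest edge leaving the tree is C F (3); add C.
Step 5: cheapest edge leaving the tree is C D (4); add D.
The 5th edge added is C D.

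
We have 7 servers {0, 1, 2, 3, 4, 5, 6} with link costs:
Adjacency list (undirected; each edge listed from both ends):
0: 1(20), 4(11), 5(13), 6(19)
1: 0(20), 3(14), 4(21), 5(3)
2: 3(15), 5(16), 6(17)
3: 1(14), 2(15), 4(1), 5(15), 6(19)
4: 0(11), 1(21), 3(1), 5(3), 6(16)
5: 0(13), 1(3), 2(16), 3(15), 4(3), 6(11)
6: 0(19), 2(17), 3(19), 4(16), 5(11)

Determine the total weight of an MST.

44

Sort edges by weight, then run Kruskal:
3 4 (1): add — endpoints in different components.
1 5 (3): add — endpoints in different components.
4 5 (3): add — endpoints in different components.
0 4 (11): add — endpoints in different components.
5 6 (11): add — endpoints in different components.
0 5 (13): skip — 0 and 5 already connected.
1 3 (14): skip — 1 and 3 already connected.
2 3 (15): add — endpoints in different components.
MST edges: 3 4, 1 5, 4 5, 0 4, 5 6, 2 3; total weight 1+3+3+11+11+15 = 44.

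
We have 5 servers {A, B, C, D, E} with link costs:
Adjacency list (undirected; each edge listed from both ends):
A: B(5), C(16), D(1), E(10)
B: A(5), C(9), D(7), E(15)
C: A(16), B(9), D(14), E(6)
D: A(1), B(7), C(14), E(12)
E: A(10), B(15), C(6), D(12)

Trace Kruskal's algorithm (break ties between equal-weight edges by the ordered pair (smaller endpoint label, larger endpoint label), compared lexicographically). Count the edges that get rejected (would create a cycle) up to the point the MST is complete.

1

Kruskal: consider edges lightest-first.
A—D (1): add. Components now {A,D} {B} {C} {E}
A—B (5): add. Components now {A,B,D} {C} {E}
C—E (6): add. Components now {A,B,D} {C,E}
B—D (7): skip — B and D already connected.
B—C (9): add. Components now {A,B,C,D,E}
Edges rejected before the tree was complete: 1.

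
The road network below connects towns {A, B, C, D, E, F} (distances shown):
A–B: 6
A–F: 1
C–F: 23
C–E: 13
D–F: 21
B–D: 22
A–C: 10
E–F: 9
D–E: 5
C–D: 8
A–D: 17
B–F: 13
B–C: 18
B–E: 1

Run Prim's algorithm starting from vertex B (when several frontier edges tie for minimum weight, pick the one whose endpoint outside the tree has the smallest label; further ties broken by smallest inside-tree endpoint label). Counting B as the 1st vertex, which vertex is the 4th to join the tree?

A

Grow the tree from B using Prim:
Step 1: cheapest edge leaving the tree is B–E (1); add E.
Step 2: cheapest edge leaving the tree is D–E (5); add D.
Step 3: cheapest edge leaving the tree is A–B (6); add A.
Step 4: cheapest edge leaving the tree is A–F (1); add F.
Step 5: cheapest edge leaving the tree is C–D (8); add C.
Vertex order: B, E, D, A, F, C. The 4th vertex is A.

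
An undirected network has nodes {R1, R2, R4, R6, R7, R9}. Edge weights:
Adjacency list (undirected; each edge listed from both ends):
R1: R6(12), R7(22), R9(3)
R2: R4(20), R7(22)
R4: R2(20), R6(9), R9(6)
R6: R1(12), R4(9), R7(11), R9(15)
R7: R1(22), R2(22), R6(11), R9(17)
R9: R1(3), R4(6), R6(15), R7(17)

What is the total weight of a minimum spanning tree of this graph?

Prim's algorithm from R6:
Step 1: frontier [R4-R6 9, R6-R7 11, R1-R6 12, R6-R9 15] → take R4-R6 (9); add R4.
Step 2: frontier [R4-R9 6, R2-R4 20, R6-R7 11, R1-R6 12, R6-R9 15] → take R4-R9 (6); add R9.
Step 3: frontier [R2-R4 20, R6-R7 11, R1-R6 12, R1-R9 3, R7-R9 17] → take R1-R9 (3); add R1.
Step 4: frontier [R1-R7 22, R2-R4 20, R6-R7 11, R7-R9 17] → take R6-R7 (11); add R7.
Step 5: frontier [R2-R4 20, R2-R7 22] → take R2-R4 (20); add R2.
MST edges: R4-R6, R4-R9, R1-R9, R6-R7, R2-R4; total weight 9+6+3+11+20 = 49.

49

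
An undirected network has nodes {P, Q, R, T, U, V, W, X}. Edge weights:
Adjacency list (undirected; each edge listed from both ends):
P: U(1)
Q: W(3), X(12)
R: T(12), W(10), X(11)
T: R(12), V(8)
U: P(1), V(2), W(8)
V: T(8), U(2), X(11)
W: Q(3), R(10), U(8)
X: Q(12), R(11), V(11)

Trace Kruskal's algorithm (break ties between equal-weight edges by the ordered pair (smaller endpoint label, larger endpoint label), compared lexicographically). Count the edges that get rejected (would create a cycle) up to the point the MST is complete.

Kruskal's algorithm — process edges by increasing weight (ties by edge label):
P—U (1): add — endpoints in different components.
U—V (2): add — endpoints in different components.
Q—W (3): add — endpoints in different components.
T—V (8): add — endpoints in different components.
U—W (8): add — endpoints in different components.
R—W (10): add — endpoints in different components.
R—X (11): add — endpoints in different components.
Edges rejected before the tree was complete: 0.

0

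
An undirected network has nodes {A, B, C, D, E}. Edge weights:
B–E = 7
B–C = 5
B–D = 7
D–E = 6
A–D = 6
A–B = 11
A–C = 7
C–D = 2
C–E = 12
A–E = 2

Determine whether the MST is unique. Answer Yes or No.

No

Sort edges by weight, then run Kruskal:
A–E (2): add — endpoints in different components.
C–D (2): add — endpoints in different components.
B–C (5): add — endpoints in different components.
A–D (6): add — endpoints in different components.
Non-tree edge D–E has weight 6, equal to the heaviest edge on its tree cycle — swapping gives another MST of the same weight. Not unique.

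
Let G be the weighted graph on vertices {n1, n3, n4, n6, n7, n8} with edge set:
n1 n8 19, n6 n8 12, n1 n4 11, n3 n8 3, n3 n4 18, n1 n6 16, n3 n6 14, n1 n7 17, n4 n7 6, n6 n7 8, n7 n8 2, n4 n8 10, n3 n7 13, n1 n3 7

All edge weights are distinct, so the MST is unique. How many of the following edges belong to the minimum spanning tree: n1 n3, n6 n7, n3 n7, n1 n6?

2

Kruskal's algorithm — process edges by increasing weight (ties by edge label):
n7 n8 (2): add — endpoints in different components.
n3 n8 (3): add — endpoints in different components.
n4 n7 (6): add — endpoints in different components.
n1 n3 (7): add — endpoints in different components.
n6 n7 (8): add — endpoints in different components.
MST edge set: {n7 n8, n3 n8, n4 n7, n1 n3, n6 n7}.
Of the listed edges, {n1 n3, n6 n7} are in the MST → 2.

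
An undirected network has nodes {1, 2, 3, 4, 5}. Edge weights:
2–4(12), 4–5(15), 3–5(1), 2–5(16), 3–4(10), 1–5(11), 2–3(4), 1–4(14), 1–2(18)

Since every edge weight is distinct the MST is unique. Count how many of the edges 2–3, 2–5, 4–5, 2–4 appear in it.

Kruskal's algorithm — process edges by increasing weight (ties by edge label):
3–5 (1): add — endpoints in different components.
2–3 (4): add — endpoints in different components.
3–4 (10): add — endpoints in different components.
1–5 (11): add — endpoints in different components.
MST edge set: {3–5, 2–3, 3–4, 1–5}.
Of the listed edges, {2–3} are in the MST → 1.

1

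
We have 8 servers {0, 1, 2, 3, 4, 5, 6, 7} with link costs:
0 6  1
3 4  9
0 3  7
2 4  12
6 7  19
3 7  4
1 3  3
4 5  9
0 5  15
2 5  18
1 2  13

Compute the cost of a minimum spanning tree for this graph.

Kruskal's algorithm — process edges by increasing weight (ties by edge label):
0 6 (1): add — endpoints in different components.
1 3 (3): add — endpoints in different components.
3 7 (4): add — endpoints in different components.
0 3 (7): add — endpoints in different components.
3 4 (9): add — endpoints in different components.
4 5 (9): add — endpoints in different components.
2 4 (12): add — endpoints in different components.
MST edges: 0 6, 1 3, 3 7, 0 3, 3 4, 4 5, 2 4; total weight 1+3+4+7+9+9+12 = 45.

45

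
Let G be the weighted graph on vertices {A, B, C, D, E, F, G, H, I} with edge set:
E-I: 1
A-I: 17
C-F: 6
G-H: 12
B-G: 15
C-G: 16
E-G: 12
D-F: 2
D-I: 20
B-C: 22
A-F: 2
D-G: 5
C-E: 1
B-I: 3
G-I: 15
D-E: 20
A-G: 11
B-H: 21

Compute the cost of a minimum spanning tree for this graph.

32

Kruskal's algorithm — process edges by increasing weight (ties by edge label):
C-E (1): add — endpoints in different components.
E-I (1): add — endpoints in different components.
A-F (2): add — endpoints in different components.
D-F (2): add — endpoints in different components.
B-I (3): add — endpoints in different components.
D-G (5): add — endpoints in different components.
C-F (6): add — endpoints in different components.
A-G (11): skip — A and G already connected.
E-G (12): skip — E and G already connected.
G-H (12): add — endpoints in different components.
MST edges: C-E, E-I, A-F, D-F, B-I, D-G, C-F, G-H; total weight 1+1+2+2+3+5+6+12 = 32.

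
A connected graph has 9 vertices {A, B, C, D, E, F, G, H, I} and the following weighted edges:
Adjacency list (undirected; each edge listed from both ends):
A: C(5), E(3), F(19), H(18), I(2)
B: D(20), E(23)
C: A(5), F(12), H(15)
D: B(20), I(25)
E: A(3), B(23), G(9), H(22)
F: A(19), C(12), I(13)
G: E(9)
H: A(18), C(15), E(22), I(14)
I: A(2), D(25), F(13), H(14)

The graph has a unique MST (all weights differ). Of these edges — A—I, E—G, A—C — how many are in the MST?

3

Sort edges by weight, then run Kruskal:
A—I (2): add — endpoints in different components.
A—E (3): add — endpoints in different components.
A—C (5): add — endpoints in different components.
E—G (9): add — endpoints in different components.
C—F (12): add — endpoints in different components.
F—I (13): skip — F and I already connected.
H—I (14): add — endpoints in different components.
C—H (15): skip — C and H already connected.
A—H (18): skip — A and H already connected.
A—F (19): skip — A and F already connected.
B—D (20): add — endpoints in different components.
E—H (22): skip — E and H already connected.
B—E (23): add — endpoints in different components.
MST edge set: {A—I, A—E, A—C, E—G, C—F, H—I, B—D, B—E}.
Of the listed edges, {A—I, E—G, A—C} are in the MST → 3.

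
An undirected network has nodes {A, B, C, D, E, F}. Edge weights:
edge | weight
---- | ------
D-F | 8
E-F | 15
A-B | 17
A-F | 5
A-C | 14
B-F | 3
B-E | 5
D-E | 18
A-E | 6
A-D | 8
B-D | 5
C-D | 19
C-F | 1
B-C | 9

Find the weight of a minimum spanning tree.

Kruskal's algorithm — process edges by increasing weight (ties by edge label):
C-F (1): add — endpoints in different components.
B-F (3): add — endpoints in different components.
A-F (5): add — endpoints in different components.
B-D (5): add — endpoints in different components.
B-E (5): add — endpoints in different components.
MST edges: C-F, B-F, A-F, B-D, B-E; total weight 1+3+5+5+5 = 19.

19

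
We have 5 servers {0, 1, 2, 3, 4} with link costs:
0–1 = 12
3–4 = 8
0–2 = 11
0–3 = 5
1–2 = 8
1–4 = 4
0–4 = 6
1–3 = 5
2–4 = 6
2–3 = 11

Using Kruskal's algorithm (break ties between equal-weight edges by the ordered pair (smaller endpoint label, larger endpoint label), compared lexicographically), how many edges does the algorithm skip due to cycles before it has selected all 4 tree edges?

Sort edges by weight, then run Kruskal:
1–4 (4): add — endpoints in different components.
0–3 (5): add — endpoints in different components.
1–3 (5): add — endpoints in different components.
0–4 (6): skip — 0 and 4 already connected.
2–4 (6): add — endpoints in different components.
Edges rejected before the tree was complete: 1.

1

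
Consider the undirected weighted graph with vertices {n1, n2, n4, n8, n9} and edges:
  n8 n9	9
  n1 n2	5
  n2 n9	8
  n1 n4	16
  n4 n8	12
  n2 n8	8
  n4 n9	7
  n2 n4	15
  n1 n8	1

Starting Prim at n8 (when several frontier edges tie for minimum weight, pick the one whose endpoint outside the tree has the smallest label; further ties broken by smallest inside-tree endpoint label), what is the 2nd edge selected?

Prim's algorithm from n8:
Step 1: frontier [n1 n8 1, n2 n8 8, n8 n9 9, n4 n8 12] → take n1 n8 (1); add n1.
Step 2: frontier [n1 n2 5, n1 n4 16, n2 n8 8, n8 n9 9, n4 n8 12] → take n1 n2 (5); add n2.
Step 3: frontier [n1 n4 16, n2 n9 8, n2 n4 15, n8 n9 9, n4 n8 12] → take n2 n9 (8); add n9.
Step 4: frontier [n1 n4 16, n2 n4 15, n4 n8 12, n4 n9 7] → take n4 n9 (7); add n4.
The 2nd edge added is n1 n2.

n1-n2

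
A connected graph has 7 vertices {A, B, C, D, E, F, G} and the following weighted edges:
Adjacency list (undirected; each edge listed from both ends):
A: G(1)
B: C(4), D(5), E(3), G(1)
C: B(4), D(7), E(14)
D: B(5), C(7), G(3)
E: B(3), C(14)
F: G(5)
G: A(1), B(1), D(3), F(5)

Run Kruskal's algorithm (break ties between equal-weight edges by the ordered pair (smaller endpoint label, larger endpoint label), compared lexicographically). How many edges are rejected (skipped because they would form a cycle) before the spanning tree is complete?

1

Sort edges by weight, then run Kruskal:
A-G (1): add. Components now {A,G} {B} {C} {D} {E} {F}
B-G (1): add. Components now {A,B,G} {C} {D} {E} {F}
B-E (3): add. Components now {A,B,E,G} {C} {D} {F}
D-G (3): add. Components now {A,B,D,E,G} {C} {F}
B-C (4): add. Components now {A,B,C,D,E,G} {F}
B-D (5): skip — B and D already connected.
F-G (5): add. Components now {A,B,C,D,E,F,G}
Edges rejected before the tree was complete: 1.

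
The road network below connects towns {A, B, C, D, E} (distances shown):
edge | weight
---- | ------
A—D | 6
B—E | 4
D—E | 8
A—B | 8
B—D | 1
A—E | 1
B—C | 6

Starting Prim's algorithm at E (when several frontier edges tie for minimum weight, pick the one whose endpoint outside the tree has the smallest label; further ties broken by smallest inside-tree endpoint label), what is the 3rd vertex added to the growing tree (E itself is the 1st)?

Prim's algorithm from E:
Step 1: cheapest edge leaving the tree is A—E (1); add A.
Step 2: cheapest edge leaving the tree is B—E (4); add B.
Step 3: cheapest edge leaving the tree is B—D (1); add D.
Step 4: cheapest edge leaving the tree is B—C (6); add C.
Vertex order: E, A, B, D, C. The 3rd vertex is B.

B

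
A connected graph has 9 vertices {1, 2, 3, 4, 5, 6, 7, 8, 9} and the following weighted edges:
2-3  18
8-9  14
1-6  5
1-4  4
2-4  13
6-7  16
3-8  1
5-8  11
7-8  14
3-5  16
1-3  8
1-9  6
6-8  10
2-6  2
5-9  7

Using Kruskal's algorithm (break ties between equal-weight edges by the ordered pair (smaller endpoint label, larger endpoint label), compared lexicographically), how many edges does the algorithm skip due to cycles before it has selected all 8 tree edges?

Sort edges by weight, then run Kruskal:
3-8 (1): add — endpoints in different components.
2-6 (2): add — endpoints in different components.
1-4 (4): add — endpoints in different components.
1-6 (5): add — endpoints in different components.
1-9 (6): add — endpoints in different components.
5-9 (7): add — endpoints in different components.
1-3 (8): add — endpoints in different components.
6-8 (10): skip — 6 and 8 already connected.
5-8 (11): skip — 5 and 8 already connected.
2-4 (13): skip — 2 and 4 already connected.
7-8 (14): add — endpoints in different components.
Edges rejected before the tree was complete: 3.

3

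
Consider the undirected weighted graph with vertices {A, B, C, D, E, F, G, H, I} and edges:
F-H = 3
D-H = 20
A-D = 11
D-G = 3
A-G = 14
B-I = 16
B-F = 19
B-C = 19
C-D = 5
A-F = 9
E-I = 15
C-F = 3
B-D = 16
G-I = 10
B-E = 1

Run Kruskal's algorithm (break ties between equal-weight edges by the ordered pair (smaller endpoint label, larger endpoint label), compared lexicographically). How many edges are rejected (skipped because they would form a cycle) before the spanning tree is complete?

Kruskal's algorithm — process edges by increasing weight (ties by edge label):
B-E (1): add — endpoints in different components.
C-F (3): add — endpoints in different components.
D-G (3): add — endpoints in different components.
F-H (3): add — endpoints in different components.
C-D (5): add — endpoints in different components.
A-F (9): add — endpoints in different components.
G-I (10): add — endpoints in different components.
A-D (11): skip — A and D already connected.
A-G (14): skip — A and G already connected.
E-I (15): add — endpoints in different components.
Edges rejected before the tree was complete: 2.

2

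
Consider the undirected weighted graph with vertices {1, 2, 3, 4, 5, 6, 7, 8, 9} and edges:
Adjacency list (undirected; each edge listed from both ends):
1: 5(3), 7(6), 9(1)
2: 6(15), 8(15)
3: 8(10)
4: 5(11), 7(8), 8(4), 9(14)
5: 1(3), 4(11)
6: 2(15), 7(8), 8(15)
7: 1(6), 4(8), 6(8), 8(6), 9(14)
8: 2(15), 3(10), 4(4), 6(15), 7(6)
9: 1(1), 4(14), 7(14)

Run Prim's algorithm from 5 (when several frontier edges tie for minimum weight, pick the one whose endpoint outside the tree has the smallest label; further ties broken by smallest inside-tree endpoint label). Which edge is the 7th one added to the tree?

3-8

Grow the tree from 5 using Prim:
Step 1: frontier [1–5 3, 4–5 11] → take 1–5 (3); add 1.
Step 2: frontier [1–9 1, 1–7 6, 4–5 11] → take 1–9 (1); add 9.
Step 3: frontier [1–7 6, 4–5 11, 4–9 14, 7–9 14] → take 1–7 (6); add 7.
Step 4: frontier [4–5 11, 7–8 6, 4–7 8, 6–7 8, 4–9 14] → take 7–8 (6); add 8.
Step 5: frontier [4–5 11, 4–7 8, 6–7 8, 4–8 4, 3–8 10, 2–8 15, 6–8 15, 4–9 14] → take 4–8 (4); add 4.
Step 6: frontier [6–7 8, 3–8 10, 2–8 15, 6–8 15] → take 6–7 (8); add 6.
Step 7: frontier [2–6 15, 3–8 10, 2–8 15] → take 3–8 (10); add 3.
Step 8: frontier [2–6 15, 2–8 15] → take 2–6 (15); add 2.
The 7th edge added is 3–8.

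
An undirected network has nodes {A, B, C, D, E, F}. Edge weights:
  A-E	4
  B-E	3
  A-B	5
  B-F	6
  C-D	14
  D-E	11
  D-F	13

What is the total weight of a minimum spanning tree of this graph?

Sort edges by weight, then run Kruskal:
B-E (3): add — endpoints in different components.
A-E (4): add — endpoints in different components.
A-B (5): skip — A and B already connected.
B-F (6): add — endpoints in different components.
D-E (11): add — endpoints in different components.
D-F (13): skip — D and F already connected.
C-D (14): add — endpoints in different components.
MST edges: B-E, A-E, B-F, D-E, C-D; total weight 3+4+6+11+14 = 38.

38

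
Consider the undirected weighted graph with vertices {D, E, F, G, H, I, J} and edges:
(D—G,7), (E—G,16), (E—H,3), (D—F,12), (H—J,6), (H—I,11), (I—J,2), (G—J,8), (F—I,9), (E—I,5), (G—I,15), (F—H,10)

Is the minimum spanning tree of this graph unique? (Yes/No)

Yes

Sort edges by weight, then run Kruskal:
I—J (2): add — endpoints in different components.
E—H (3): add — endpoints in different components.
E—I (5): add — endpoints in different components.
H—J (6): skip — H and J already connected.
D—G (7): add — endpoints in different components.
G—J (8): add — endpoints in different components.
F—I (9): add — endpoints in different components.
Every non-tree edge has weight strictly greater than the heaviest edge on the tree path between its endpoints, so the MST is unique.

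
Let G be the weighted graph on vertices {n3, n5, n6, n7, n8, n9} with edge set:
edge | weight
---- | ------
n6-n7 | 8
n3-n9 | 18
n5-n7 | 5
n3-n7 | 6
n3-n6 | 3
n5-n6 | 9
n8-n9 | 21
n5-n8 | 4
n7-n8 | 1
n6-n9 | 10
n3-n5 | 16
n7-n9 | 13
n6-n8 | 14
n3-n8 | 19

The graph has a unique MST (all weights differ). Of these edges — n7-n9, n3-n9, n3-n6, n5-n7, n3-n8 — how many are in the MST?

1

Kruskal: consider edges lightest-first.
n7-n8 (1): add. Components now {n3} {n7,n8} {n9} {n5} {n6}
n3-n6 (3): add. Components now {n3,n6} {n7,n8} {n9} {n5}
n5-n8 (4): add. Components now {n3,n6} {n5,n7,n8} {n9}
n5-n7 (5): skip — n5 and n7 already connected.
n3-n7 (6): add. Components now {n3,n5,n6,n7,n8} {n9}
n6-n7 (8): skip — n6 and n7 already connected.
n5-n6 (9): skip — n5 and n6 already connected.
n6-n9 (10): add. Components now {n3,n5,n6,n7,n8,n9}
MST edge set: {n7-n8, n3-n6, n5-n8, n3-n7, n6-n9}.
Of the listed edges, {n3-n6} are in the MST → 1.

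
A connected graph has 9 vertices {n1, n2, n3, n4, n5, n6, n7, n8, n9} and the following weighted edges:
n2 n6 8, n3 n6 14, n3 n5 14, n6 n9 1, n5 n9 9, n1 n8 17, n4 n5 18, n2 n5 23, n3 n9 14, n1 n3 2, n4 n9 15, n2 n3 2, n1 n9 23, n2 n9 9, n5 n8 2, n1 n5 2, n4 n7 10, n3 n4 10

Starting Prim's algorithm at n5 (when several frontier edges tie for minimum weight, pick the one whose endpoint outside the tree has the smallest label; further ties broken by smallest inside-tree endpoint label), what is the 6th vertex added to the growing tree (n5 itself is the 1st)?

Grow the tree from n5 using Prim:
Step 1: cheapest edge leaving the tree is n1 n5 (2); add n1.
Step 2: cheapest edge leaving the tree is n1 n3 (2); add n3.
Step 3: cheapest edge leaving the tree is n2 n3 (2); add n2.
Step 4: cheapest edge leaving the tree is n5 n8 (2); add n8.
Step 5: cheapest edge leaving the tree is n2 n6 (8); add n6.
Step 6: cheapest edge leaving the tree is n6 n9 (1); add n9.
Step 7: cheapest edge leaving the tree is n3 n4 (10); add n4.
Step 8: cheapest edge leaving the tree is n4 n7 (10); add n7.
Vertex order: n5, n1, n3, n2, n8, n6, n9, n4, n7. The 6th vertex is n6.

n6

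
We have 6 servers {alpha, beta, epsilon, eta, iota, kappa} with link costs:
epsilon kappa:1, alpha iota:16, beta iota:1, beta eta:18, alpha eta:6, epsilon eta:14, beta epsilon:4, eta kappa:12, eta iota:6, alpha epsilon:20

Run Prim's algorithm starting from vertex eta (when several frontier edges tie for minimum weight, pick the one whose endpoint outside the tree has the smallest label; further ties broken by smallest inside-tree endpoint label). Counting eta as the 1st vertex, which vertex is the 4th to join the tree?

beta

Prim, starting at eta.
Step 1: frontier [alpha eta 6, eta iota 6, eta kappa 12, epsilon eta 14, beta eta 18] → take alpha eta (6); add alpha.
Step 2: frontier [alpha iota 16, alpha epsilon 20, eta iota 6, eta kappa 12, epsilon eta 14, beta eta 18] → take eta iota (6); add iota.
Step 3: frontier [alpha epsilon 20, eta kappa 12, epsilon eta 14, beta eta 18, beta iota 1] → take beta iota (1); add beta.
Step 4: frontier [alpha epsilon 20, beta epsilon 4, eta kappa 12, epsilon eta 14] → take beta epsilon (4); add epsilon.
Step 5: frontier [epsilon kappa 1, eta kappa 12] → take epsilon kappa (1); add kappa.
Vertex order: eta, alpha, iota, beta, epsilon, kappa. The 4th vertex is beta.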